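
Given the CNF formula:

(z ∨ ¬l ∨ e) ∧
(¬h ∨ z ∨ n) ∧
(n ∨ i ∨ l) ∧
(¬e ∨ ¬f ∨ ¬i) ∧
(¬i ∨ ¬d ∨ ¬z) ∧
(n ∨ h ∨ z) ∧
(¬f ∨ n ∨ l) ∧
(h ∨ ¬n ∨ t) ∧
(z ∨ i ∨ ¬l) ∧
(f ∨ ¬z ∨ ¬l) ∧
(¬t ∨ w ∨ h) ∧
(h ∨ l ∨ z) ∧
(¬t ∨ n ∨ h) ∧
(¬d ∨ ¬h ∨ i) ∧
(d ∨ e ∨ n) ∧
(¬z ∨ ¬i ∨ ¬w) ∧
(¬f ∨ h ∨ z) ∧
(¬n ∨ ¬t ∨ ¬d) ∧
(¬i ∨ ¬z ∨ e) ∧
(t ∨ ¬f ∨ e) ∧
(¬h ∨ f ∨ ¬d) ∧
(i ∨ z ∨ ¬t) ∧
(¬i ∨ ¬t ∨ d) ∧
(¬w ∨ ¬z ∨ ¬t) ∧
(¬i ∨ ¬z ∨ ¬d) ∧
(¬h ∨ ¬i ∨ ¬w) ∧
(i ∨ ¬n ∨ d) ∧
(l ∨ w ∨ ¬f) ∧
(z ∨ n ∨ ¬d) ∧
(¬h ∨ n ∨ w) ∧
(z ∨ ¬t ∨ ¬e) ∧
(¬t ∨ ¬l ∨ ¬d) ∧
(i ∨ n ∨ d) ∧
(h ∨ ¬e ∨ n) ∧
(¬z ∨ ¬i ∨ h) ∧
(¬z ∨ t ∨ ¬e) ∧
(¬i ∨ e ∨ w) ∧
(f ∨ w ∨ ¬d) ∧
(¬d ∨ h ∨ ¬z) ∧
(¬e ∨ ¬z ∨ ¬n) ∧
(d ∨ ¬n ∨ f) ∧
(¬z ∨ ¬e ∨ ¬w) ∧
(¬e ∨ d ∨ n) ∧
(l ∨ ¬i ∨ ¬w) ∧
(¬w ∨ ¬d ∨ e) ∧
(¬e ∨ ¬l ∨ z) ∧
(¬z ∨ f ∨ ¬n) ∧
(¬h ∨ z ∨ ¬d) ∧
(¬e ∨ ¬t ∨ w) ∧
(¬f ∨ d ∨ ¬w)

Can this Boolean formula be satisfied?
No

No, the formula is not satisfiable.

No assignment of truth values to the variables can make all 50 clauses true simultaneously.

The formula is UNSAT (unsatisfiable).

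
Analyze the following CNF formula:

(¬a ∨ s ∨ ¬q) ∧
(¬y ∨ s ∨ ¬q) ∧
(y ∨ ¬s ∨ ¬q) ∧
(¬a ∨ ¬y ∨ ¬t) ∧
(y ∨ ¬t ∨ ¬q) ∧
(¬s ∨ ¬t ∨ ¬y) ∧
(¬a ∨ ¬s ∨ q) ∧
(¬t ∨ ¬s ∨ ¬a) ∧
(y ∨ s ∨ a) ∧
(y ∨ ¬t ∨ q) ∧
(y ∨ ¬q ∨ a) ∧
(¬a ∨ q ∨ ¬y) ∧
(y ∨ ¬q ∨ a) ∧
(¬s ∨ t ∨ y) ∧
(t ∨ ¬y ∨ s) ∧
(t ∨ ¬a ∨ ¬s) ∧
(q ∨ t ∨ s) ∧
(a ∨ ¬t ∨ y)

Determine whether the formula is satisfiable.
Yes

Yes, the formula is satisfiable.

One satisfying assignment is: y=True, a=False, q=False, t=False, s=True

Verification: With this assignment, all 18 clauses evaluate to true.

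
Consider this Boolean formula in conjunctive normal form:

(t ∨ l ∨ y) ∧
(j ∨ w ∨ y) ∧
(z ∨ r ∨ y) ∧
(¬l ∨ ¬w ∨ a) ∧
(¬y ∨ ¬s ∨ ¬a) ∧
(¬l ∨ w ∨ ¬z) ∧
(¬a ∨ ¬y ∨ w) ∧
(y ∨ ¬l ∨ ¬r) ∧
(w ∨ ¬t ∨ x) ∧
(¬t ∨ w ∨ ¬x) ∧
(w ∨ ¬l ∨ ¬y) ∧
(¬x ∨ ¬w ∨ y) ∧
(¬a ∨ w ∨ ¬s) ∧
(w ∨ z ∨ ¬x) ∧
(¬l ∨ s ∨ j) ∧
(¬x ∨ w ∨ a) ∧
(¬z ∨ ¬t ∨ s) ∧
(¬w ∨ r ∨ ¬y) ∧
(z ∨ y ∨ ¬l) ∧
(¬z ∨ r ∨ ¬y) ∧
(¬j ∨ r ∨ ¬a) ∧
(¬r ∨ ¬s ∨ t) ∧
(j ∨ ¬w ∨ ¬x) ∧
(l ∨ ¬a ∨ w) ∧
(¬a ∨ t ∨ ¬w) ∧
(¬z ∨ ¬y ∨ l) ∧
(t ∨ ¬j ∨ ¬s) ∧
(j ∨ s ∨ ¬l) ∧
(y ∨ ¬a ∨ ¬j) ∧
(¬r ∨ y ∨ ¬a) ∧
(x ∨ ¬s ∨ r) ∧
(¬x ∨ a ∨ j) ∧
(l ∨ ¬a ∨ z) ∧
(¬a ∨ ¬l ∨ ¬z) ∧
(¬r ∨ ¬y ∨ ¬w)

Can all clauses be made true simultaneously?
Yes

Yes, the formula is satisfiable.

One satisfying assignment is: s=False, l=False, r=False, y=True, w=False, j=False, z=False, a=False, x=False, t=False

Verification: With this assignment, all 35 clauses evaluate to true.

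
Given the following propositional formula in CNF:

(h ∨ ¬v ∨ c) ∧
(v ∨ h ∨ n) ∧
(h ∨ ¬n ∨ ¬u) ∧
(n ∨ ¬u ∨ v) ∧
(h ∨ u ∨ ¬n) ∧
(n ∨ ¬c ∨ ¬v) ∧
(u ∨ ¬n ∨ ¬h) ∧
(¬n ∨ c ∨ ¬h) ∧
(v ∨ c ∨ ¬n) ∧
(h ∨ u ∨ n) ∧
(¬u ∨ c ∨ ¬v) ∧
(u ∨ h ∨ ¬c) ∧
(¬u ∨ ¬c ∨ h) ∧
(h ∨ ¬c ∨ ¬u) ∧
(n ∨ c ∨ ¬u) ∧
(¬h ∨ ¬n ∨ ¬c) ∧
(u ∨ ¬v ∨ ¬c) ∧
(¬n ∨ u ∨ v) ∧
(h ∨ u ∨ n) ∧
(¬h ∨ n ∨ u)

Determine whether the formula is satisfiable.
No

No, the formula is not satisfiable.

No assignment of truth values to the variables can make all 20 clauses true simultaneously.

The formula is UNSAT (unsatisfiable).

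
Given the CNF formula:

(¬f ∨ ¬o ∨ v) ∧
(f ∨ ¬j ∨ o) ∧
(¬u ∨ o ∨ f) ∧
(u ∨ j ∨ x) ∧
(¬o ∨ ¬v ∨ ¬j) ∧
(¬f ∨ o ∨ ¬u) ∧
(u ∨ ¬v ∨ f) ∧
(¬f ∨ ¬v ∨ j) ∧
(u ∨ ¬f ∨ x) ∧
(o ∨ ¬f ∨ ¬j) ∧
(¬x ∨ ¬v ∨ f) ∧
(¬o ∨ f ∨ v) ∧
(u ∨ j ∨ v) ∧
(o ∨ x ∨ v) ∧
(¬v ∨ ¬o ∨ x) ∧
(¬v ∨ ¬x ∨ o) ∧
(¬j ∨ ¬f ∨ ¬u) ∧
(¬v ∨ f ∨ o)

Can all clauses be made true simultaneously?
No

No, the formula is not satisfiable.

No assignment of truth values to the variables can make all 18 clauses true simultaneously.

The formula is UNSAT (unsatisfiable).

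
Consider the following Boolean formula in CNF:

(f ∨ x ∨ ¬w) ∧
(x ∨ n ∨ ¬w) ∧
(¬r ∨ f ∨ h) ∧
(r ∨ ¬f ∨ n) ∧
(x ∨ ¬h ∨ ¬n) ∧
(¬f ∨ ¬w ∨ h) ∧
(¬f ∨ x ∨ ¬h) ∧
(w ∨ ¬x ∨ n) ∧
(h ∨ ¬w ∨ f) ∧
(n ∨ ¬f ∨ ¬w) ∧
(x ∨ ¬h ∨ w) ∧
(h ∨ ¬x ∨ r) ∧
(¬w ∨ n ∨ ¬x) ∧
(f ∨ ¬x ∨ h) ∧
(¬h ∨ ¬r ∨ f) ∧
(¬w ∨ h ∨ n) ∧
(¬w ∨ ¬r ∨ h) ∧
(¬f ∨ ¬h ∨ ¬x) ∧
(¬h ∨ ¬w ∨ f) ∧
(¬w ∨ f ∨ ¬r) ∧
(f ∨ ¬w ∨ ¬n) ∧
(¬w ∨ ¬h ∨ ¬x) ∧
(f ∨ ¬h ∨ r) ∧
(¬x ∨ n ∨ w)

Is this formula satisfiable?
Yes

Yes, the formula is satisfiable.

One satisfying assignment is: w=False, f=False, n=False, x=False, r=False, h=False

Verification: With this assignment, all 24 clauses evaluate to true.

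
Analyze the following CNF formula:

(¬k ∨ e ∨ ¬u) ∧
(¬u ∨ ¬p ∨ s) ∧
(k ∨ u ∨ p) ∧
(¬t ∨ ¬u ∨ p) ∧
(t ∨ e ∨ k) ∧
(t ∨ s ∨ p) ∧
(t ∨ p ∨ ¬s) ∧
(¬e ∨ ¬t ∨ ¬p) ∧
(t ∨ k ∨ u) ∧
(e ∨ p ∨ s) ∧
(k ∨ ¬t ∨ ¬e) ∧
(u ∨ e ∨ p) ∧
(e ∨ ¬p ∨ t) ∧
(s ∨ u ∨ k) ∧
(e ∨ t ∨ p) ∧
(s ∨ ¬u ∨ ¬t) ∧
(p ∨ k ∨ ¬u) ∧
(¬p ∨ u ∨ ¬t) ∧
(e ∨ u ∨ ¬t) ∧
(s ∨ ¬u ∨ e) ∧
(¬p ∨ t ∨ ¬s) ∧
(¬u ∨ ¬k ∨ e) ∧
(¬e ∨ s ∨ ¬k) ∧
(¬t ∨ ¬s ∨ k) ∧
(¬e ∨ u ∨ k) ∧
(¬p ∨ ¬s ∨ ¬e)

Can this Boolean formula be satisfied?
Yes

Yes, the formula is satisfiable.

One satisfying assignment is: e=True, t=True, s=True, p=False, u=False, k=True

Verification: With this assignment, all 26 clauses evaluate to true.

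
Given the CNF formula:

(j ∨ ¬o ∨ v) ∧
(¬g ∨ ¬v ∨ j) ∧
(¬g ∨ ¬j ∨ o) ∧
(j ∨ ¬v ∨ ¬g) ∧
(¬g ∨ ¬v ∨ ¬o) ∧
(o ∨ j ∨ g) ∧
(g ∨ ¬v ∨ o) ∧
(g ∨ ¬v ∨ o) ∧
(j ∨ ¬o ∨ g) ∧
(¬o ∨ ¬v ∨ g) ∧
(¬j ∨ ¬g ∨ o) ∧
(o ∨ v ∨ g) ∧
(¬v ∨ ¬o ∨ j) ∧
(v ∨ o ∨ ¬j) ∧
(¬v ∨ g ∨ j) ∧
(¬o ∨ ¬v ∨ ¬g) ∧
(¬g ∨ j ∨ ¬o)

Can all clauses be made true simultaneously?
Yes

Yes, the formula is satisfiable.

One satisfying assignment is: g=False, o=True, v=False, j=True

Verification: With this assignment, all 17 clauses evaluate to true.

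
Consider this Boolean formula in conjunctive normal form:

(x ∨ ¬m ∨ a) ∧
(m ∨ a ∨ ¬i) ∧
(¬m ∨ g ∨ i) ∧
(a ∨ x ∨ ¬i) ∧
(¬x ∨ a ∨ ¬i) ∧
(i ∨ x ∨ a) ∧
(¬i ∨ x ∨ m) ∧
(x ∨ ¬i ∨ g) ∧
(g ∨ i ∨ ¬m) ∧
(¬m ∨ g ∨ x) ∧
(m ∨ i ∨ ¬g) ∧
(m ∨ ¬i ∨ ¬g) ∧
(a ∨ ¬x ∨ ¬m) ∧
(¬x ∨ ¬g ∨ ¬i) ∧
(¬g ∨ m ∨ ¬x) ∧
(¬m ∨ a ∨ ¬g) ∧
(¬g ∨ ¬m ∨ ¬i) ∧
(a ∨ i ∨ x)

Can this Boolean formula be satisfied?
Yes

Yes, the formula is satisfiable.

One satisfying assignment is: x=False, g=False, a=True, m=False, i=False

Verification: With this assignment, all 18 clauses evaluate to true.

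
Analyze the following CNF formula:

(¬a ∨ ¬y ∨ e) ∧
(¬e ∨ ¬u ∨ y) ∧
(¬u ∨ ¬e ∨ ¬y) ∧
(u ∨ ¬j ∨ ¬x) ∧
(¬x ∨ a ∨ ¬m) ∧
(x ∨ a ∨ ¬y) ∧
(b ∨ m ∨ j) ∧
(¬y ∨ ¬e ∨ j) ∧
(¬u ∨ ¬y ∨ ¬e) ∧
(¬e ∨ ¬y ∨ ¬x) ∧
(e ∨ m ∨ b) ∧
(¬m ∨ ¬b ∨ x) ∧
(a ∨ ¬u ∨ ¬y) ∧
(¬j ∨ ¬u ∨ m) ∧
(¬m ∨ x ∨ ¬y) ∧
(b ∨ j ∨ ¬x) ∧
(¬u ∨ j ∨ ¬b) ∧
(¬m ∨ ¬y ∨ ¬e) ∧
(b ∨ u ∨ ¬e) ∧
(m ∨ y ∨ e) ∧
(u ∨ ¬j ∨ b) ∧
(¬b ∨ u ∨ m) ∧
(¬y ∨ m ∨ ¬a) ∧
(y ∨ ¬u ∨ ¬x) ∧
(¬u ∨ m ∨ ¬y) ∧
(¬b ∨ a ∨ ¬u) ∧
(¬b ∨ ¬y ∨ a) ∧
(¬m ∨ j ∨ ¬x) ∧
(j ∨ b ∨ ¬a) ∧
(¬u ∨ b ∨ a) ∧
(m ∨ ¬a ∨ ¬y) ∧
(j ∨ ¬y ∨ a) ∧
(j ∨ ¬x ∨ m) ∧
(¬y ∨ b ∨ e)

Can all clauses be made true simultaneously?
Yes

Yes, the formula is satisfiable.

One satisfying assignment is: m=True, b=False, x=False, j=True, a=True, e=False, y=False, u=True

Verification: With this assignment, all 34 clauses evaluate to true.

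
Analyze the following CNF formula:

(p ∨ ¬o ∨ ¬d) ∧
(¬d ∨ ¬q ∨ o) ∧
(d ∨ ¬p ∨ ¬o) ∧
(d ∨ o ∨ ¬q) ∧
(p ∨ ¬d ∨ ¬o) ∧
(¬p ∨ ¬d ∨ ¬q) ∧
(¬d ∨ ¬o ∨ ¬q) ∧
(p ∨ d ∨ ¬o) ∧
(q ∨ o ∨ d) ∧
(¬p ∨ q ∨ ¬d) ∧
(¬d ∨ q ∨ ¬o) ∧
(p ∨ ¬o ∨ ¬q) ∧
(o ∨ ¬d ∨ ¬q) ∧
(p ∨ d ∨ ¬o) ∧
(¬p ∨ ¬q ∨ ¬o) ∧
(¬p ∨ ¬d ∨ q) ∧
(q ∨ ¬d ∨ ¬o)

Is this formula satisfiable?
Yes

Yes, the formula is satisfiable.

One satisfying assignment is: o=False, d=True, p=False, q=False

Verification: With this assignment, all 17 clauses evaluate to true.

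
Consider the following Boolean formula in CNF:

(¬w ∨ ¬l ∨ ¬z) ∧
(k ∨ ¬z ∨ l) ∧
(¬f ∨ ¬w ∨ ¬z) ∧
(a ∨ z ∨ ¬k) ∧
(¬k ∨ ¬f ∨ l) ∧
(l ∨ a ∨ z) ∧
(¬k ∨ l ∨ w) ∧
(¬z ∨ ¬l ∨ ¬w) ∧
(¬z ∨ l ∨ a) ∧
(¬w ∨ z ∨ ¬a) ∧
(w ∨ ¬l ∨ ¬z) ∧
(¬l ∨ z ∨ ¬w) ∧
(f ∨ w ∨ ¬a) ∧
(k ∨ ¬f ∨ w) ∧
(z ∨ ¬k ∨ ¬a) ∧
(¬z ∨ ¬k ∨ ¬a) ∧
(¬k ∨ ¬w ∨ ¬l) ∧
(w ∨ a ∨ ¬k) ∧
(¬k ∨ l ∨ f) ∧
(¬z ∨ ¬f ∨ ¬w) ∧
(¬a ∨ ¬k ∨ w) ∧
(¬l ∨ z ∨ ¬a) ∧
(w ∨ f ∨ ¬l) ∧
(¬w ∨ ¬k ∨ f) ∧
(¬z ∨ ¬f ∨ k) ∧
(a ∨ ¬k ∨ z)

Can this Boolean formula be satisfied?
No

No, the formula is not satisfiable.

No assignment of truth values to the variables can make all 26 clauses true simultaneously.

The formula is UNSAT (unsatisfiable).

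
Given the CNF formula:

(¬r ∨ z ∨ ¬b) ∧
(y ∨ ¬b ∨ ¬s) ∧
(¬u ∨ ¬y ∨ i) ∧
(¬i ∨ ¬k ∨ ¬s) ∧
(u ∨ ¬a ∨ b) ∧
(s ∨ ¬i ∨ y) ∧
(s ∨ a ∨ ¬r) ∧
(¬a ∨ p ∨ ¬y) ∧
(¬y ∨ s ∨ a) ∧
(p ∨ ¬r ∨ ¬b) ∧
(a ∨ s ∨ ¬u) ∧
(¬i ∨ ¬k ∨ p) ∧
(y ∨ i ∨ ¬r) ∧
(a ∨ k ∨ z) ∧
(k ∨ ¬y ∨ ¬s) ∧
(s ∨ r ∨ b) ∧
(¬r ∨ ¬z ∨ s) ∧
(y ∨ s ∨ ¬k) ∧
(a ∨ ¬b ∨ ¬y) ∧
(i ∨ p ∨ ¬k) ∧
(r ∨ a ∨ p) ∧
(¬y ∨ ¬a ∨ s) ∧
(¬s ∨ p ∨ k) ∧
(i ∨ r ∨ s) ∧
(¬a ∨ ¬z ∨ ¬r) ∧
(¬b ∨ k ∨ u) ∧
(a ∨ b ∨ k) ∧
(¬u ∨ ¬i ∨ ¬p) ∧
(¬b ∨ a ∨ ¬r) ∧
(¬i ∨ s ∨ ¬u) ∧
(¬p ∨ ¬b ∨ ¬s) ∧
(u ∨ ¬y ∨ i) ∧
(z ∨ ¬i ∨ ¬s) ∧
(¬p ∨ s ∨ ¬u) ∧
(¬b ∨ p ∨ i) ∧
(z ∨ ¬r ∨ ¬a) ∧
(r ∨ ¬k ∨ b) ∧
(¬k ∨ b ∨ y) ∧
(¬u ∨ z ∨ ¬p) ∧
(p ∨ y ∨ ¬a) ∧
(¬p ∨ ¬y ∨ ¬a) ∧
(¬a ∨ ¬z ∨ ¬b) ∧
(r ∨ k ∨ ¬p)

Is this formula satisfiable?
No

No, the formula is not satisfiable.

No assignment of truth values to the variables can make all 43 clauses true simultaneously.

The formula is UNSAT (unsatisfiable).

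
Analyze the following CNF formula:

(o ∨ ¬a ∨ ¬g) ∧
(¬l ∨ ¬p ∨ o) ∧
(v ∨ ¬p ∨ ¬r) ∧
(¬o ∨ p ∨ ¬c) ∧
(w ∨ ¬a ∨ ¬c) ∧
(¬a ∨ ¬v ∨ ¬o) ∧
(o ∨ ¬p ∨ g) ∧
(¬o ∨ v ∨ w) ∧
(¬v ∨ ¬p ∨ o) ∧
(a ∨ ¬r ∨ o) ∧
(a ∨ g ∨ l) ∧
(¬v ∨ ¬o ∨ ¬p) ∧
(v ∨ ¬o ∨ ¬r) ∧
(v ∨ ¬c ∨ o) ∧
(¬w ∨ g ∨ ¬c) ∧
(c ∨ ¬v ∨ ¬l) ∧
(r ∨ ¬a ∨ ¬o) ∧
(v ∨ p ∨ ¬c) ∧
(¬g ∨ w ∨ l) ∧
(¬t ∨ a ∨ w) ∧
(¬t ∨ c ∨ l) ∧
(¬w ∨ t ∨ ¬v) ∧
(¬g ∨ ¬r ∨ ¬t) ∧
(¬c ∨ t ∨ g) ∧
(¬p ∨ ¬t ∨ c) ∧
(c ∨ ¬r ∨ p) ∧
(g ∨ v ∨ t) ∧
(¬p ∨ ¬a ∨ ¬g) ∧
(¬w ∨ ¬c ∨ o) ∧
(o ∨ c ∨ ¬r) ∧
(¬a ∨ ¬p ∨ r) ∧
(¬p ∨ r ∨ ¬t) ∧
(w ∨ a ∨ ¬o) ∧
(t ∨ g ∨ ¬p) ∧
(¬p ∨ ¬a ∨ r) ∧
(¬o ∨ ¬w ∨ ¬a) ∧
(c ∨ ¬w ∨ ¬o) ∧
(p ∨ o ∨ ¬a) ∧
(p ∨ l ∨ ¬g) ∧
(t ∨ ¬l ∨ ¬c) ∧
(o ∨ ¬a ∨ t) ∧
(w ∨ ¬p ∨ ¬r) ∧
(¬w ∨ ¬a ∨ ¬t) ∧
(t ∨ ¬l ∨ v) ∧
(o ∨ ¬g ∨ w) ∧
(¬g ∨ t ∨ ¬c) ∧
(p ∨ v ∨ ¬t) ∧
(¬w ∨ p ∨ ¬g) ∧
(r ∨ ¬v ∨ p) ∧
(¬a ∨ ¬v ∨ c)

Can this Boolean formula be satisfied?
Yes

Yes, the formula is satisfiable.

One satisfying assignment is: t=False, l=False, v=False, o=False, p=True, a=False, w=True, g=True, c=False, r=False

Verification: With this assignment, all 50 clauses evaluate to true.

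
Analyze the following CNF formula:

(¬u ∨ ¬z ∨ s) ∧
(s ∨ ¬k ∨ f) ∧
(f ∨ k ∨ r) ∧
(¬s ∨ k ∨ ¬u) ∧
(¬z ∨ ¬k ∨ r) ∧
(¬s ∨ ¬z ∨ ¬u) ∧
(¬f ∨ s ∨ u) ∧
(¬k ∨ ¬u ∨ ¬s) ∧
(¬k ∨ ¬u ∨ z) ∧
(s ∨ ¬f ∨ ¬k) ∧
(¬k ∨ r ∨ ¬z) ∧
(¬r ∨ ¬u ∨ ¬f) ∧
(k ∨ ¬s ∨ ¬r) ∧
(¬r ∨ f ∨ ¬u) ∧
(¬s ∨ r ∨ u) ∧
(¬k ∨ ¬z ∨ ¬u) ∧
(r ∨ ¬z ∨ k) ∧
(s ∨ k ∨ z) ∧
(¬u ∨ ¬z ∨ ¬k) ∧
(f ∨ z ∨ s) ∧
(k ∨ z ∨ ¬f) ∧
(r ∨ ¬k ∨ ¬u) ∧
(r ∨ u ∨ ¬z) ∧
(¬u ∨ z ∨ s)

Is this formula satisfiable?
Yes

Yes, the formula is satisfiable.

One satisfying assignment is: f=False, r=True, s=False, z=True, k=False, u=False

Verification: With this assignment, all 24 clauses evaluate to true.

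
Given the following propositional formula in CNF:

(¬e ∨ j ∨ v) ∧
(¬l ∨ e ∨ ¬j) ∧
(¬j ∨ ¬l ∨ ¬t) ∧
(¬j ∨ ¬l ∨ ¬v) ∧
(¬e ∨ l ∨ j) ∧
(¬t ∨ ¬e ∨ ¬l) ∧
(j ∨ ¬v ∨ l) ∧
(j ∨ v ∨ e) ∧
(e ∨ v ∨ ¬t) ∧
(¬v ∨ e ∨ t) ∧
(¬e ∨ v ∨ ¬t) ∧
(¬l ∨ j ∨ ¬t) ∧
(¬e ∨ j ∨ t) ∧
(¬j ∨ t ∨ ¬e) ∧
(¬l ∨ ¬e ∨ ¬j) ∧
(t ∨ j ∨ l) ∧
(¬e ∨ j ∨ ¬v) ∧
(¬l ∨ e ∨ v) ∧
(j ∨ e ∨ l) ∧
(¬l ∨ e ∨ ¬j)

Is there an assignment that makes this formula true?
Yes

Yes, the formula is satisfiable.

One satisfying assignment is: v=False, t=False, e=False, l=False, j=True

Verification: With this assignment, all 20 clauses evaluate to true.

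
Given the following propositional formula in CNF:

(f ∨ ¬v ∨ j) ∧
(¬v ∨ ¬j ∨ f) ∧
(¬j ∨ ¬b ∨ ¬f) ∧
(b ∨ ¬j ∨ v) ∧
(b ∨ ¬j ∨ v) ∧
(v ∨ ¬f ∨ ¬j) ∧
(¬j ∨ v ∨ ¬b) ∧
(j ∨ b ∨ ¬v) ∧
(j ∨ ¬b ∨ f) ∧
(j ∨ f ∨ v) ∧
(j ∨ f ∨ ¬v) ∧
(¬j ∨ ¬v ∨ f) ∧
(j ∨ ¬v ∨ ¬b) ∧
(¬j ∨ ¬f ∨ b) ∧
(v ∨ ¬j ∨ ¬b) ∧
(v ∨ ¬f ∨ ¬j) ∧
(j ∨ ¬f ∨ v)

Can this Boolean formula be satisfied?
No

No, the formula is not satisfiable.

No assignment of truth values to the variables can make all 17 clauses true simultaneously.

The formula is UNSAT (unsatisfiable).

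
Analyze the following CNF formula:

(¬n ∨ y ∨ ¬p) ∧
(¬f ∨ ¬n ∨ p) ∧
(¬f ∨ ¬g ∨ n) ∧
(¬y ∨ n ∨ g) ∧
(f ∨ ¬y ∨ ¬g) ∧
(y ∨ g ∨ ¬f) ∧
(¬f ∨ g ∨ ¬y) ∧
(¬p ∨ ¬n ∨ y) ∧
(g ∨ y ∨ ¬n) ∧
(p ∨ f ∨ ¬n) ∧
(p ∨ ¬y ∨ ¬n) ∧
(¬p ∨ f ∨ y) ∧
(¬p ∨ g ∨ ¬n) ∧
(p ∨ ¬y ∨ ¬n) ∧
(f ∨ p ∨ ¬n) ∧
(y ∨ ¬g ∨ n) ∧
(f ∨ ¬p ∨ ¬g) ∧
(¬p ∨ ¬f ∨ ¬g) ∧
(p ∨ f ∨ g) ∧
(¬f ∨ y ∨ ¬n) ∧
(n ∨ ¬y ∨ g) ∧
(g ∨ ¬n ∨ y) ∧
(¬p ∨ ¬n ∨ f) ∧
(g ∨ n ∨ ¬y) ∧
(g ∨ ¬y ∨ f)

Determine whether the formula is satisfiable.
No

No, the formula is not satisfiable.

No assignment of truth values to the variables can make all 25 clauses true simultaneously.

The formula is UNSAT (unsatisfiable).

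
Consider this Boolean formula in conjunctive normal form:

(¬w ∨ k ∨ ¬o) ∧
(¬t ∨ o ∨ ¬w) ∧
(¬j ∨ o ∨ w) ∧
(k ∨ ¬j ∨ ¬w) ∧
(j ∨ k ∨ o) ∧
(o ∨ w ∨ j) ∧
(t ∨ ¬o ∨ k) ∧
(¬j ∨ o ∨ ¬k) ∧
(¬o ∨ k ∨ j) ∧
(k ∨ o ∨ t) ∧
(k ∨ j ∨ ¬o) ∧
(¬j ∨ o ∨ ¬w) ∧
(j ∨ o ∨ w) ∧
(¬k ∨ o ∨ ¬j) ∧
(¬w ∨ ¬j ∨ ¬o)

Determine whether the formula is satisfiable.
Yes

Yes, the formula is satisfiable.

One satisfying assignment is: t=True, j=True, k=False, o=True, w=False

Verification: With this assignment, all 15 clauses evaluate to true.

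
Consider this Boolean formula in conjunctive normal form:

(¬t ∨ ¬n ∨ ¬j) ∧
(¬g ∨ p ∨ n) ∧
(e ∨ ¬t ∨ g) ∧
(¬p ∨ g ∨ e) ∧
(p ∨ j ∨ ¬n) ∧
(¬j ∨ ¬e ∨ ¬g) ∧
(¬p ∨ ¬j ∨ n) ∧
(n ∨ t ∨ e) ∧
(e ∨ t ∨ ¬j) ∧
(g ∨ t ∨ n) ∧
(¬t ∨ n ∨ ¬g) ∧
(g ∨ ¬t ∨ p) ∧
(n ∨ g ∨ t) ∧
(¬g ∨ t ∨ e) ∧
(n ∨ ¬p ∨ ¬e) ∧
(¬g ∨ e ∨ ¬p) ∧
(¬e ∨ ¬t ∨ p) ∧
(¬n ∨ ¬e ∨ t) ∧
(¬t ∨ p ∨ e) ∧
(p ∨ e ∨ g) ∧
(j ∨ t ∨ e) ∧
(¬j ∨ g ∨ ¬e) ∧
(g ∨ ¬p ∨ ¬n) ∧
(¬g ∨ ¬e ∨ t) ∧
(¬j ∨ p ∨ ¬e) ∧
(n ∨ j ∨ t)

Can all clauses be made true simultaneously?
Yes

Yes, the formula is satisfiable.

One satisfying assignment is: g=True, j=False, p=True, t=True, e=True, n=True

Verification: With this assignment, all 26 clauses evaluate to true.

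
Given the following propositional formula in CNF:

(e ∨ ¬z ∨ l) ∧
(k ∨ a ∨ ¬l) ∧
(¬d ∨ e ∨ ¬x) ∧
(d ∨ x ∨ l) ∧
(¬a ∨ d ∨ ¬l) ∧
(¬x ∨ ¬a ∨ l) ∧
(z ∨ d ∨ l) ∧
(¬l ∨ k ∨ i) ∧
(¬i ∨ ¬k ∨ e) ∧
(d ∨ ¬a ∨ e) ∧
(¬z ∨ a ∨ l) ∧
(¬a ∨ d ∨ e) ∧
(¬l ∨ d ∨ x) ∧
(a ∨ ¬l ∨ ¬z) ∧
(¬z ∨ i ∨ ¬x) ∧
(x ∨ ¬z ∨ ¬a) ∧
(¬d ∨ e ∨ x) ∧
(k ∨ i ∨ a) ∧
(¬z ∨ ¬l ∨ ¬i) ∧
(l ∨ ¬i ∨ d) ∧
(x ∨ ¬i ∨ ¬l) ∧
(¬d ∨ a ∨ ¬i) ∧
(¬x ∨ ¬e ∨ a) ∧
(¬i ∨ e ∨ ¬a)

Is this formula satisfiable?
Yes

Yes, the formula is satisfiable.

One satisfying assignment is: z=False, e=False, k=True, i=False, l=True, a=False, d=False, x=True

Verification: With this assignment, all 24 clauses evaluate to true.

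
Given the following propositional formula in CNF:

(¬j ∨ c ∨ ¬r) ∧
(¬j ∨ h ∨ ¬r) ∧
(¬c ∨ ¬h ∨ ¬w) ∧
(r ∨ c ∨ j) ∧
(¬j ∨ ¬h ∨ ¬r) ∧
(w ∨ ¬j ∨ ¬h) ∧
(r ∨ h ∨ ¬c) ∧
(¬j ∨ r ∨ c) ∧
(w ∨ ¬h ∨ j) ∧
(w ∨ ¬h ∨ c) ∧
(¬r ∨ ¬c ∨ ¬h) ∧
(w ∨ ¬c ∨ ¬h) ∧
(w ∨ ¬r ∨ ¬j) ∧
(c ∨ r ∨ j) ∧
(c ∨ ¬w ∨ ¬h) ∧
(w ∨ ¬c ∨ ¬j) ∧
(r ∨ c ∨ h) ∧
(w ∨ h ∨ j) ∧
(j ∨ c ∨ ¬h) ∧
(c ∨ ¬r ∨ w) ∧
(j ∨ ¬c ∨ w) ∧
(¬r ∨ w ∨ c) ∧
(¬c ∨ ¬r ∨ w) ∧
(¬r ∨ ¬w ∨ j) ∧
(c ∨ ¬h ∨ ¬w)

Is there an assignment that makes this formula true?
No

No, the formula is not satisfiable.

No assignment of truth values to the variables can make all 25 clauses true simultaneously.

The formula is UNSAT (unsatisfiable).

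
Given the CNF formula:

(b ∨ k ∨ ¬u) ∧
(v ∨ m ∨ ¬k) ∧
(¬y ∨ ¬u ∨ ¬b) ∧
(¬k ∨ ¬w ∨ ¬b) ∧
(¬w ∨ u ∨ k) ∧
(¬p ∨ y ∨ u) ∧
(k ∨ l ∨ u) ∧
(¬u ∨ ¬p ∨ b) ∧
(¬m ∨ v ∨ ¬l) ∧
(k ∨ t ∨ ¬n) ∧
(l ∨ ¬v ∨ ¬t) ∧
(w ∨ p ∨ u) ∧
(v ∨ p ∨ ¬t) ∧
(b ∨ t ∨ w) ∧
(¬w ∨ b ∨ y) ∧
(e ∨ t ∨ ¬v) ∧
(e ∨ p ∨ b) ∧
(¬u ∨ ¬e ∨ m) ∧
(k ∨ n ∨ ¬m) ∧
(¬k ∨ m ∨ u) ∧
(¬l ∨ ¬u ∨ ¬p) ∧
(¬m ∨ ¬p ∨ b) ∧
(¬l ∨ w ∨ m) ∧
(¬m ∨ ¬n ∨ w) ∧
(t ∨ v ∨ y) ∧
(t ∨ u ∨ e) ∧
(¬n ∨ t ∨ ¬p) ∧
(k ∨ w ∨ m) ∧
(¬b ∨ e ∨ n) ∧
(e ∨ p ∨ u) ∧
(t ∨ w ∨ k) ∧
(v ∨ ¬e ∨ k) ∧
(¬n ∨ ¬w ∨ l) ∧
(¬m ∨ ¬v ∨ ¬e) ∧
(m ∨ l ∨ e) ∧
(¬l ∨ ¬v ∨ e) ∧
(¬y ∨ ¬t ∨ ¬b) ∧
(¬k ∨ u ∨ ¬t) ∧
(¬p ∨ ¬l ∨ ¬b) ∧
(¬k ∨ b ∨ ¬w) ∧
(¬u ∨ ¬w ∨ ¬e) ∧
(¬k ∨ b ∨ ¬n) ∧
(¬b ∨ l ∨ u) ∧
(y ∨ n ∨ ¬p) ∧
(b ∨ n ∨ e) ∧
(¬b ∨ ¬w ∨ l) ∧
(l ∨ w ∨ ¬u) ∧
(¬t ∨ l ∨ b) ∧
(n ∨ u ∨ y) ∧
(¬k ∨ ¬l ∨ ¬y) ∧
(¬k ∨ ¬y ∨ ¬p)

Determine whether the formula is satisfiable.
No

No, the formula is not satisfiable.

No assignment of truth values to the variables can make all 51 clauses true simultaneously.

The formula is UNSAT (unsatisfiable).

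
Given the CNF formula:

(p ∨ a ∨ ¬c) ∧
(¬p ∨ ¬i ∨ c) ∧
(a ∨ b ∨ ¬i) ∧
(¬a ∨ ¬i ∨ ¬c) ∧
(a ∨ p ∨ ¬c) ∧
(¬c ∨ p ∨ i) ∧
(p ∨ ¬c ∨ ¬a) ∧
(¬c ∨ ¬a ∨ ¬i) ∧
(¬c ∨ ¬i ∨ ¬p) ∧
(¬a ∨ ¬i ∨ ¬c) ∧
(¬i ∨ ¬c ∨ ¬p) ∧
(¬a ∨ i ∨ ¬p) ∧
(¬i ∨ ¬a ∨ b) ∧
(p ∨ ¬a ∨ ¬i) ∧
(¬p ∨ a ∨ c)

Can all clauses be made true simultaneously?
Yes

Yes, the formula is satisfiable.

One satisfying assignment is: c=False, i=False, p=False, b=False, a=False

Verification: With this assignment, all 15 clauses evaluate to true.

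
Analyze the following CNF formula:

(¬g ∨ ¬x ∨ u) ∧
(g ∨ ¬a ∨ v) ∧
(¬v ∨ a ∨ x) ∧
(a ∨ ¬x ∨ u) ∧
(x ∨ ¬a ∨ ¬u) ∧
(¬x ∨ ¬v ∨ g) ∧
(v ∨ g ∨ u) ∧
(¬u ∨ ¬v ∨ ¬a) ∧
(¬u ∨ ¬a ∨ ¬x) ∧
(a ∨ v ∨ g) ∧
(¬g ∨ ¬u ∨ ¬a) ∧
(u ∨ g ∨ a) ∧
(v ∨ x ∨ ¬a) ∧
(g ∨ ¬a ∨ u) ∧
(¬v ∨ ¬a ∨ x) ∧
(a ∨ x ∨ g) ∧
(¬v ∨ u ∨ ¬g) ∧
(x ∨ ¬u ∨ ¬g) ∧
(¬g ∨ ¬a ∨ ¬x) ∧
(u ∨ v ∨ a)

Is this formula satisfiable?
Yes

Yes, the formula is satisfiable.

One satisfying assignment is: a=False, u=True, x=True, g=True, v=False

Verification: With this assignment, all 20 clauses evaluate to true.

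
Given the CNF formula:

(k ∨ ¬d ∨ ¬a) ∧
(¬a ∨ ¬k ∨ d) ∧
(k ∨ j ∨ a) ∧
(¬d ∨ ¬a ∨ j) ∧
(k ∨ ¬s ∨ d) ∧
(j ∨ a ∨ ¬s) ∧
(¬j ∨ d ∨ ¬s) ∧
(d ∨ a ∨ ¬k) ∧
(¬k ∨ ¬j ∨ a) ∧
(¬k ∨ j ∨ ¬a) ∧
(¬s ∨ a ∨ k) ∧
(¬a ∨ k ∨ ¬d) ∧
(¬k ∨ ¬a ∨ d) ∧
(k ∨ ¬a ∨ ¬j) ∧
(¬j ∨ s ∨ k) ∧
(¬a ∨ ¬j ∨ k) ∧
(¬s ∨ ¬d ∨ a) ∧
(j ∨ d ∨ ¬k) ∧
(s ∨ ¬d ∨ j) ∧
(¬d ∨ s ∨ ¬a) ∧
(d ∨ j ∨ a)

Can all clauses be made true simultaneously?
Yes

Yes, the formula is satisfiable.

One satisfying assignment is: k=False, s=False, a=True, j=False, d=False

Verification: With this assignment, all 21 clauses evaluate to true.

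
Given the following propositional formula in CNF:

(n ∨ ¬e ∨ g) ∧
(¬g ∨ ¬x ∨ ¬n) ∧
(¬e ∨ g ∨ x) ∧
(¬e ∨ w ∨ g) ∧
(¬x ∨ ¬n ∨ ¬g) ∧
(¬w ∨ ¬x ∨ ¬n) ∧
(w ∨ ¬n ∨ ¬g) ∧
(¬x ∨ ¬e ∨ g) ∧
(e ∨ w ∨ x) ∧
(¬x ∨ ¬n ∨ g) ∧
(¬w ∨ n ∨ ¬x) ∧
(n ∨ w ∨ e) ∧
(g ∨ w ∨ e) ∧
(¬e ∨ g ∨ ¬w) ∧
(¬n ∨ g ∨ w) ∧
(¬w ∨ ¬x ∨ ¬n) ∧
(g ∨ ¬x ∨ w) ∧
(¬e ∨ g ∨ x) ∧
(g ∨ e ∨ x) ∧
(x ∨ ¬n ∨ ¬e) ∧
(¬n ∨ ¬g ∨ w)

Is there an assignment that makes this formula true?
Yes

Yes, the formula is satisfiable.

One satisfying assignment is: e=False, n=True, w=True, x=False, g=True

Verification: With this assignment, all 21 clauses evaluate to true.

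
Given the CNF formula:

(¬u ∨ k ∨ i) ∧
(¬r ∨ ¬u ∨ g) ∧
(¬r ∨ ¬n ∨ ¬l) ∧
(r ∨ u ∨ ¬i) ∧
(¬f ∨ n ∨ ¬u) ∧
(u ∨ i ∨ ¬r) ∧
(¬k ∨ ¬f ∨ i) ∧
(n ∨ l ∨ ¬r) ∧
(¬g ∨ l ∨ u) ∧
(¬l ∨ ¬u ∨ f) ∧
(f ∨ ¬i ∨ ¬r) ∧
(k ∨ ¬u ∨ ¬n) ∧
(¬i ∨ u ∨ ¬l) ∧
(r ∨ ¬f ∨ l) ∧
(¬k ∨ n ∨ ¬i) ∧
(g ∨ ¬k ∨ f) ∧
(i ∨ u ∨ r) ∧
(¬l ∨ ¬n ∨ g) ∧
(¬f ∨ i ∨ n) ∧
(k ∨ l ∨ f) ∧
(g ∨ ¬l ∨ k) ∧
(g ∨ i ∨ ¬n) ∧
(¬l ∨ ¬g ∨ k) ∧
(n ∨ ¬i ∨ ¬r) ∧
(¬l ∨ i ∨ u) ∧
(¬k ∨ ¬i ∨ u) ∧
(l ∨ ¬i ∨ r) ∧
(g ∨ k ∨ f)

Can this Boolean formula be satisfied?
Yes

Yes, the formula is satisfiable.

One satisfying assignment is: g=True, k=True, l=False, u=True, f=False, i=False, n=False, r=False

Verification: With this assignment, all 28 clauses evaluate to true.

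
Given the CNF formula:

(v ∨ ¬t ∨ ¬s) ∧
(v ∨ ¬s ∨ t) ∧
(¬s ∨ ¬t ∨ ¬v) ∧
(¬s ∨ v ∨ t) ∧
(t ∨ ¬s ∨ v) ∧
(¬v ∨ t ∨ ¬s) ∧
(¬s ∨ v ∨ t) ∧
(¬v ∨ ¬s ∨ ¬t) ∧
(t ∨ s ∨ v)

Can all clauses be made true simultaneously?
Yes

Yes, the formula is satisfiable.

One satisfying assignment is: t=True, s=False, v=False

Verification: With this assignment, all 9 clauses evaluate to true.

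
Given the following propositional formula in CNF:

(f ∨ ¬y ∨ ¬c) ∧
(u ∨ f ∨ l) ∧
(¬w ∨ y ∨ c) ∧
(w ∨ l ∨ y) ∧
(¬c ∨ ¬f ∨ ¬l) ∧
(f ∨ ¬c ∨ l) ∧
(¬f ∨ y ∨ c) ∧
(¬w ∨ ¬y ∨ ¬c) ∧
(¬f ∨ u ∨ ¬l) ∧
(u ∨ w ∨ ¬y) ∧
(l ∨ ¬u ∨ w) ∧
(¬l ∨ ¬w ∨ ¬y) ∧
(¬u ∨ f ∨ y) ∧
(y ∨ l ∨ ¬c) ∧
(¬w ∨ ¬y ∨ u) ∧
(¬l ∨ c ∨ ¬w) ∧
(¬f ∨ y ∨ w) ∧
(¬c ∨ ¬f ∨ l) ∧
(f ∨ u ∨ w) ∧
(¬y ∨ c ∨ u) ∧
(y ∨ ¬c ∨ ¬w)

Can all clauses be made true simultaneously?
Yes

Yes, the formula is satisfiable.

One satisfying assignment is: c=False, u=True, l=True, f=False, y=True, w=False

Verification: With this assignment, all 21 clauses evaluate to true.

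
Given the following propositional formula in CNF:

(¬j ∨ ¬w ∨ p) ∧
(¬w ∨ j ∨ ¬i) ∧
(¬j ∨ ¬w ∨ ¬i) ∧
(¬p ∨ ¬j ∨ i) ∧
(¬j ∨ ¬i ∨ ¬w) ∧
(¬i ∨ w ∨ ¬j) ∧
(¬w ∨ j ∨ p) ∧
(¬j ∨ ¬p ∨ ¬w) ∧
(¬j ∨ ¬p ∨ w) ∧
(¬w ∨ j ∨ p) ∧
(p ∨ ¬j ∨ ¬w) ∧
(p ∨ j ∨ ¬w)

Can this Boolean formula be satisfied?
Yes

Yes, the formula is satisfiable.

One satisfying assignment is: p=False, i=False, j=False, w=False

Verification: With this assignment, all 12 clauses evaluate to true.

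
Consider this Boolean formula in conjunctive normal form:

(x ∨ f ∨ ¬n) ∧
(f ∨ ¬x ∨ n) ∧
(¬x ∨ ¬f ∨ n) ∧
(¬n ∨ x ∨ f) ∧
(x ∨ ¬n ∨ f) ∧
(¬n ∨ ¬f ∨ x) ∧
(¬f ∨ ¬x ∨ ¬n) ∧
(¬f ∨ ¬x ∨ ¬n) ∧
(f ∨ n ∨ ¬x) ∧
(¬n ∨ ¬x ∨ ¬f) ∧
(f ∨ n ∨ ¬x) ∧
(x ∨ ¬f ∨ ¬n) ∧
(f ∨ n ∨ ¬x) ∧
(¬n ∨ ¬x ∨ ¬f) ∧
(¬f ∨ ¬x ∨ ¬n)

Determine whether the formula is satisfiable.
Yes

Yes, the formula is satisfiable.

One satisfying assignment is: n=False, f=False, x=False

Verification: With this assignment, all 15 clauses evaluate to true.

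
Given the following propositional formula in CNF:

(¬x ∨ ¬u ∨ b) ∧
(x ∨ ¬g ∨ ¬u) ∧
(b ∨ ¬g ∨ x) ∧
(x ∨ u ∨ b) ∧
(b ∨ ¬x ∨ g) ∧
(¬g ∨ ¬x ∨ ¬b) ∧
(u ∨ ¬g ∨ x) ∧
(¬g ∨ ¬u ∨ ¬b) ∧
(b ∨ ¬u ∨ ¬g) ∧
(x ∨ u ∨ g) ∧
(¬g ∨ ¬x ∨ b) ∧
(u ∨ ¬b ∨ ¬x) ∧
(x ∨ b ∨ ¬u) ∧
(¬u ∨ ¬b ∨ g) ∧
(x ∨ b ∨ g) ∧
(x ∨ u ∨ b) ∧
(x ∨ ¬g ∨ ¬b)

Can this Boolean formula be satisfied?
No

No, the formula is not satisfiable.

No assignment of truth values to the variables can make all 17 clauses true simultaneously.

The formula is UNSAT (unsatisfiable).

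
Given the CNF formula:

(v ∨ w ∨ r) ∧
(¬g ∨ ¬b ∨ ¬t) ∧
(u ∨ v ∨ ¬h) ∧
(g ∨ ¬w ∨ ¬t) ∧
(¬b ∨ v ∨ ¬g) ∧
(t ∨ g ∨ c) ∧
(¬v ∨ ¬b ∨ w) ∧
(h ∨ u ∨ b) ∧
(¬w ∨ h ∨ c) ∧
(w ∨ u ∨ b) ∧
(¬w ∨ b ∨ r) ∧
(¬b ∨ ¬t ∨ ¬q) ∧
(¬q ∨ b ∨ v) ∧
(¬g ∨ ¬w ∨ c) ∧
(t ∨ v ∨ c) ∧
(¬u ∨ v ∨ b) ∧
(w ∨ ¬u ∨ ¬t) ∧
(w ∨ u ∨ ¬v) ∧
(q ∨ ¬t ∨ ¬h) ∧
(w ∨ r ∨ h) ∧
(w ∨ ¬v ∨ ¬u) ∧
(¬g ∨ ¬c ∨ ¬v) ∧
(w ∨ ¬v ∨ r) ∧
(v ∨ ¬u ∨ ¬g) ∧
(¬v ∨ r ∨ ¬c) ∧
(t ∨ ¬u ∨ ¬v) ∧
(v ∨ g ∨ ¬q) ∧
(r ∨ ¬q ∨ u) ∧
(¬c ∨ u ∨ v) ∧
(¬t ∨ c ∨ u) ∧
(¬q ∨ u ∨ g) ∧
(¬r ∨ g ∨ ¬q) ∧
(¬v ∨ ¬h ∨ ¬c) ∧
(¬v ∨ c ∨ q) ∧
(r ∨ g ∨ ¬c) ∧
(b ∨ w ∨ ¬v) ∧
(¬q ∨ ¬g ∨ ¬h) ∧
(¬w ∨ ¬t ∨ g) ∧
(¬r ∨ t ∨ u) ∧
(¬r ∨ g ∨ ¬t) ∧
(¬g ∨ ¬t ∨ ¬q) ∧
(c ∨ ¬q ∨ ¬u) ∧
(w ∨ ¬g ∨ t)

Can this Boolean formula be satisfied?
Yes

Yes, the formula is satisfiable.

One satisfying assignment is: w=False, v=False, g=False, t=False, h=False, q=False, r=True, c=True, u=True, b=True

Verification: With this assignment, all 43 clauses evaluate to true.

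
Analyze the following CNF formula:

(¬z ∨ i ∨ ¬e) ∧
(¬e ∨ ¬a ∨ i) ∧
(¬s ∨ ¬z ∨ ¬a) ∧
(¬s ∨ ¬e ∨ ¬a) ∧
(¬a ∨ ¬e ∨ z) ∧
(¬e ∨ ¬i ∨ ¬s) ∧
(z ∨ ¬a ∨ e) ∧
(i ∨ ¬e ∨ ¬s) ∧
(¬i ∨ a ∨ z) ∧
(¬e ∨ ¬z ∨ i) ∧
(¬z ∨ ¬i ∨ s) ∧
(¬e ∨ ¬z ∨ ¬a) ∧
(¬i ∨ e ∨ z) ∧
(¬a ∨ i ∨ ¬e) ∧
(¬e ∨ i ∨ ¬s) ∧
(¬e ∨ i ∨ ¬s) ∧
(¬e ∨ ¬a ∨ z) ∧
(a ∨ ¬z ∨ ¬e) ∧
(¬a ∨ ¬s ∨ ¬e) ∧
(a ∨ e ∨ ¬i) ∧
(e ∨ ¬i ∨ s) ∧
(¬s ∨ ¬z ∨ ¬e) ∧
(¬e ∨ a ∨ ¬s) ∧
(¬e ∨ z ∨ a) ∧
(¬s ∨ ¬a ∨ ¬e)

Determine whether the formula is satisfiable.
Yes

Yes, the formula is satisfiable.

One satisfying assignment is: s=False, z=False, a=False, e=False, i=False

Verification: With this assignment, all 25 clauses evaluate to true.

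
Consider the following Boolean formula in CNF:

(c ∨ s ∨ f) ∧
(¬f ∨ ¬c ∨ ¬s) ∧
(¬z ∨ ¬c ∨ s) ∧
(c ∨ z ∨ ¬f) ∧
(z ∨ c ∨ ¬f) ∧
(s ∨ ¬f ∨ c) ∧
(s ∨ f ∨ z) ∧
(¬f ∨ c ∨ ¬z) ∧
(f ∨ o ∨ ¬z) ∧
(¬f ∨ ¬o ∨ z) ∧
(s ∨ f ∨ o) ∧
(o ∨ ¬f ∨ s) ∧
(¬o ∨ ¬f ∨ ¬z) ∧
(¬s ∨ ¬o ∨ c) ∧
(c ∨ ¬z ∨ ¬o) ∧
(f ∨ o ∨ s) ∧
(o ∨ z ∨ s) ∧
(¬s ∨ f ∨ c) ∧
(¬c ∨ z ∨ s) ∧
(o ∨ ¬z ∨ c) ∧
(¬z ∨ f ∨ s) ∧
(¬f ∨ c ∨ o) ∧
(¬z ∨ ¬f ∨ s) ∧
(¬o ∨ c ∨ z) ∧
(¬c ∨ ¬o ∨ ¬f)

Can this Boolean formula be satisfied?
Yes

Yes, the formula is satisfiable.

One satisfying assignment is: z=False, c=True, o=True, f=False, s=True

Verification: With this assignment, all 25 clauses evaluate to true.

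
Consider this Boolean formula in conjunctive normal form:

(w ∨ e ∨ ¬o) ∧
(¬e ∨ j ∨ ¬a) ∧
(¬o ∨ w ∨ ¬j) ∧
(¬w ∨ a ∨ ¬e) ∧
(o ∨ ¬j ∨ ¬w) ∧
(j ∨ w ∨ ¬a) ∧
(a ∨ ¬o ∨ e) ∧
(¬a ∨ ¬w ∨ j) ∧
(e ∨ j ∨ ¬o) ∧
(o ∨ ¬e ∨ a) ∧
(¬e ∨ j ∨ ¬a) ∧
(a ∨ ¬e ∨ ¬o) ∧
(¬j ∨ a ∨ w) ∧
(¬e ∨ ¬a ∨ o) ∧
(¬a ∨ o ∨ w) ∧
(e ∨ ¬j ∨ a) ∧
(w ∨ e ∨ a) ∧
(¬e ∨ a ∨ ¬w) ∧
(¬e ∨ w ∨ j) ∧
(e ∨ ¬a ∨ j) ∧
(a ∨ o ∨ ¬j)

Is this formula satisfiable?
Yes

Yes, the formula is satisfiable.

One satisfying assignment is: e=False, w=True, a=False, j=False, o=False

Verification: With this assignment, all 21 clauses evaluate to true.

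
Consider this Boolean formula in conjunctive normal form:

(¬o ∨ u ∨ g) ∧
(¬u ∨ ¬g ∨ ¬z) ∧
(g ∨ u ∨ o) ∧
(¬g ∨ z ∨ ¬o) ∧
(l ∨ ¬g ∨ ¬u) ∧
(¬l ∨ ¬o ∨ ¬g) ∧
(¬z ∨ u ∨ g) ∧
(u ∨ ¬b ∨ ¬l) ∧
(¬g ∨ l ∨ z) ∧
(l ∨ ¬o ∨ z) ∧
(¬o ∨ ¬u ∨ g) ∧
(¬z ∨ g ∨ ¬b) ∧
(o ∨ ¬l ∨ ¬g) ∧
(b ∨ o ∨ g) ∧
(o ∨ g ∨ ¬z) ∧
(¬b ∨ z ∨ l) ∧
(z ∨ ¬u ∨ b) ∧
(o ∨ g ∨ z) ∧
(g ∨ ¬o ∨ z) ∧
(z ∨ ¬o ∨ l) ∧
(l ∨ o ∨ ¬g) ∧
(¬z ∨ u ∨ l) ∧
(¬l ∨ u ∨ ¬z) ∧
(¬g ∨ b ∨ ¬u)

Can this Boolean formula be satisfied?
No

No, the formula is not satisfiable.

No assignment of truth values to the variables can make all 24 clauses true simultaneously.

The formula is UNSAT (unsatisfiable).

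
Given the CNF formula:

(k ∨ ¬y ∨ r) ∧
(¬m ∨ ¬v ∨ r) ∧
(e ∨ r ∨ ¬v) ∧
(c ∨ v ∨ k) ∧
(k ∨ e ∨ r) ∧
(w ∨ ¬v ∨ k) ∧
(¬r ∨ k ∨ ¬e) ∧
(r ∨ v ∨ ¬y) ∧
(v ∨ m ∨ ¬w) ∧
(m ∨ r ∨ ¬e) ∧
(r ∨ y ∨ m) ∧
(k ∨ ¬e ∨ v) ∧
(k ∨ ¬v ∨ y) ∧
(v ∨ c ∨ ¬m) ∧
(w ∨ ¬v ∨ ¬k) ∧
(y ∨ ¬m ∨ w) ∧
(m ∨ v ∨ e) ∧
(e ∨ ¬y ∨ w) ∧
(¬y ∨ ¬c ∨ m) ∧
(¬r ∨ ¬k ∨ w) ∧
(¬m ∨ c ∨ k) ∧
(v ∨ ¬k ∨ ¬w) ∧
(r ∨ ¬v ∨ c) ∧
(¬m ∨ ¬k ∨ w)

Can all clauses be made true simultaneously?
Yes

Yes, the formula is satisfiable.

One satisfying assignment is: r=True, k=True, m=False, y=False, c=False, w=True, v=True, e=False

Verification: With this assignment, all 24 clauses evaluate to true.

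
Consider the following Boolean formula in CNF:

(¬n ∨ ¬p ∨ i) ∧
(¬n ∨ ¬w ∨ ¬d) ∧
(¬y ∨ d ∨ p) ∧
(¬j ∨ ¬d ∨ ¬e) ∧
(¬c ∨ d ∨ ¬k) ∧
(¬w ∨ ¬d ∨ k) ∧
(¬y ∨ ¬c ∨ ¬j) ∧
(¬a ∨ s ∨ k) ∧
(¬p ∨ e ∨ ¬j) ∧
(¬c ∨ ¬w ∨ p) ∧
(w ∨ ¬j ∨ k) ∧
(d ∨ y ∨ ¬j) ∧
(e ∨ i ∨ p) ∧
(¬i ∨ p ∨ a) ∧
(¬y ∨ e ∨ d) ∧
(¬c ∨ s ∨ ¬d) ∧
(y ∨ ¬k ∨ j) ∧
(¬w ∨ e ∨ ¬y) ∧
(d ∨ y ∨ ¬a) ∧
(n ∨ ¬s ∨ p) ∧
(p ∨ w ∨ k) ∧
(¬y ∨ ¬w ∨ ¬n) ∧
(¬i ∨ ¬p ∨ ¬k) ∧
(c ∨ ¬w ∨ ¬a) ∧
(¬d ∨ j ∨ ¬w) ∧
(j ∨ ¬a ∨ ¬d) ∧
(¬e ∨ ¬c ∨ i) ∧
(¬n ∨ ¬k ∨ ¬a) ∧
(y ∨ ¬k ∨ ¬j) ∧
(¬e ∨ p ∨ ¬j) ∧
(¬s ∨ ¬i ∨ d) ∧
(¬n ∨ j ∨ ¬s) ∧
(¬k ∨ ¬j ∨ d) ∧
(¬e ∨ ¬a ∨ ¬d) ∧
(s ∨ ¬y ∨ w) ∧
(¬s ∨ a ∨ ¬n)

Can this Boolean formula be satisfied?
Yes

Yes, the formula is satisfiable.

One satisfying assignment is: i=False, k=False, w=False, n=False, p=True, d=False, y=False, e=False, c=False, j=False, s=False, a=False

Verification: With this assignment, all 36 clauses evaluate to true.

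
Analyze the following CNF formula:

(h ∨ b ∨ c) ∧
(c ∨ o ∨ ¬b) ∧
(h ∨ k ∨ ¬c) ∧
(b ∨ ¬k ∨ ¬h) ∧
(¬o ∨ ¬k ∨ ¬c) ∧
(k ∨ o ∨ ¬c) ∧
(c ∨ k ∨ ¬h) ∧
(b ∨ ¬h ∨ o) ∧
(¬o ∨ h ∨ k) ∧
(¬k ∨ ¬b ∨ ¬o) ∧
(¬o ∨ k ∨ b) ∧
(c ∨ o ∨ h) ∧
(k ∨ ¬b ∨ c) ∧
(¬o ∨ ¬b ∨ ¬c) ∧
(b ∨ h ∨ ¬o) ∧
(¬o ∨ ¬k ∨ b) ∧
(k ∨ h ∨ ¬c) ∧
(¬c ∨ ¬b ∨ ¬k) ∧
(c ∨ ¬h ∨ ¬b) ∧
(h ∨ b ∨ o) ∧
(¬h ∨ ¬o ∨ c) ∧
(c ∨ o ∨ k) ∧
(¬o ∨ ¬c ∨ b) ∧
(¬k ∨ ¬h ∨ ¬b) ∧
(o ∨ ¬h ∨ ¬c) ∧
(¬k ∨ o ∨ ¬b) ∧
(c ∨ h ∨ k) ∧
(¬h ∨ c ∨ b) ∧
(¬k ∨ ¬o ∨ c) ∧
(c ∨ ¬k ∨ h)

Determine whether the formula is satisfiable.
No

No, the formula is not satisfiable.

No assignment of truth values to the variables can make all 30 clauses true simultaneously.

The formula is UNSAT (unsatisfiable).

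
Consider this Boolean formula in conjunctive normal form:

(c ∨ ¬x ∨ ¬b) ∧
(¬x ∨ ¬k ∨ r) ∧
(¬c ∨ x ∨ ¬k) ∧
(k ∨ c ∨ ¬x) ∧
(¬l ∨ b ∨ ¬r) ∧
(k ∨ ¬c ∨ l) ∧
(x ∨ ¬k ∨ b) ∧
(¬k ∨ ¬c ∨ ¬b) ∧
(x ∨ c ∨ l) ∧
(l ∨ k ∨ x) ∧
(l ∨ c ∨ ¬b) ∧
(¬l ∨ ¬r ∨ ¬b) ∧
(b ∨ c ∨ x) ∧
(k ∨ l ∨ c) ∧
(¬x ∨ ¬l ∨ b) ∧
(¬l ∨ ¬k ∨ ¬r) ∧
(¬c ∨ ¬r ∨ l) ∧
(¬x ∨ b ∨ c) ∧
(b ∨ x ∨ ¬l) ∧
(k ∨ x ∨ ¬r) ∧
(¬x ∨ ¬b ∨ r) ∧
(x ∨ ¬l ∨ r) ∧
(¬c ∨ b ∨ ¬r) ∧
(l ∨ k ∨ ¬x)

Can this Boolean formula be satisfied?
No

No, the formula is not satisfiable.

No assignment of truth values to the variables can make all 24 clauses true simultaneously.

The formula is UNSAT (unsatisfiable).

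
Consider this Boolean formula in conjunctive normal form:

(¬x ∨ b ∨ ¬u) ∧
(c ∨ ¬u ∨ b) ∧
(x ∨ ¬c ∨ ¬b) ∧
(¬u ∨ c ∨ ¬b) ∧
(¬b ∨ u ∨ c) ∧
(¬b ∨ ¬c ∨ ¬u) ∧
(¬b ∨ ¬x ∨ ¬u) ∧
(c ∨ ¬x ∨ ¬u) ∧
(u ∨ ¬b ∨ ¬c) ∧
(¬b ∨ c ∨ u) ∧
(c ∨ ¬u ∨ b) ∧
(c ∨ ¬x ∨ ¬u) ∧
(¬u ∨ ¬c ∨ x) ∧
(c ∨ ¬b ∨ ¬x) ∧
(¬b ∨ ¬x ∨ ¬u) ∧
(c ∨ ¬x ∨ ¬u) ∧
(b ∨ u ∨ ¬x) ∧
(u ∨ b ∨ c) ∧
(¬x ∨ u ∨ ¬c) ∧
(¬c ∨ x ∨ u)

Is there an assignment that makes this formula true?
No

No, the formula is not satisfiable.

No assignment of truth values to the variables can make all 20 clauses true simultaneously.

The formula is UNSAT (unsatisfiable).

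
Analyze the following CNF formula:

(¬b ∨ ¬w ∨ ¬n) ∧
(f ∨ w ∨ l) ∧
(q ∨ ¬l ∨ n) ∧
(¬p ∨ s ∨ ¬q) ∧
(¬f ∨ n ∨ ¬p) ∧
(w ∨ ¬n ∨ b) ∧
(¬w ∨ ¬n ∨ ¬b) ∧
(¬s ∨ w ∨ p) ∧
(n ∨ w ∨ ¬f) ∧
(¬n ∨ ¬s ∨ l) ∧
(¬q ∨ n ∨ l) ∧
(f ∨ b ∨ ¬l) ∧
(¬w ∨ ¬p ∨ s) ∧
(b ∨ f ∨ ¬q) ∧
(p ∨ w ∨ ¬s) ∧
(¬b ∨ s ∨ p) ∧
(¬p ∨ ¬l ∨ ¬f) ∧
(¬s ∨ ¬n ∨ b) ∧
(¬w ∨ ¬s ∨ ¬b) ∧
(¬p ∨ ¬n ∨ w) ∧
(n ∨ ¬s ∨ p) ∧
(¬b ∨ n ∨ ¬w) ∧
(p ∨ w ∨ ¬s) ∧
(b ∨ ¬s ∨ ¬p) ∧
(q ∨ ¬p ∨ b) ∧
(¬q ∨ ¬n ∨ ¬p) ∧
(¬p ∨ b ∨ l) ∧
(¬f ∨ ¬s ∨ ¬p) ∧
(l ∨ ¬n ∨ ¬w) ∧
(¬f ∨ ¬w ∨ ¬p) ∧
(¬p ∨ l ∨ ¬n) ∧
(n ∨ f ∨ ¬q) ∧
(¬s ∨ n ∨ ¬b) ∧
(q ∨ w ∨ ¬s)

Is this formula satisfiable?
Yes

Yes, the formula is satisfiable.

One satisfying assignment is: p=False, b=False, n=False, w=True, f=False, l=False, s=False, q=False

Verification: With this assignment, all 34 clauses evaluate to true.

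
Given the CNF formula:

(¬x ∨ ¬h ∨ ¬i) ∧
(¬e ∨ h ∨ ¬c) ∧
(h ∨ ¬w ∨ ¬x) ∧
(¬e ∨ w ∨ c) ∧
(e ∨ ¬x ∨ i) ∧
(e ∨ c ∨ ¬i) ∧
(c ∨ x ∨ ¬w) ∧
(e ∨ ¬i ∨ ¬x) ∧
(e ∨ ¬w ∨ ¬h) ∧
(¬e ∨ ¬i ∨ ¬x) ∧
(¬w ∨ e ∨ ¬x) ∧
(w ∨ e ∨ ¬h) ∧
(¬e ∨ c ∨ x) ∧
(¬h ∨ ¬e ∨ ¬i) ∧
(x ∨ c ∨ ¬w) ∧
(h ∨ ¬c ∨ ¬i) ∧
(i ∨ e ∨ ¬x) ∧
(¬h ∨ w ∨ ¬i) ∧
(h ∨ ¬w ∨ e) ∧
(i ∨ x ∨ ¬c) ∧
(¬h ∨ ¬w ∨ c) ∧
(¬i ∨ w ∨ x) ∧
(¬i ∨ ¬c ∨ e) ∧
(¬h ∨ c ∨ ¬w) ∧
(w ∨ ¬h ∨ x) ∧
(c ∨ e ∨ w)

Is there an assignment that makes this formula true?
Yes

Yes, the formula is satisfiable.

One satisfying assignment is: i=False, h=True, x=True, e=True, w=False, c=True

Verification: With this assignment, all 26 clauses evaluate to true.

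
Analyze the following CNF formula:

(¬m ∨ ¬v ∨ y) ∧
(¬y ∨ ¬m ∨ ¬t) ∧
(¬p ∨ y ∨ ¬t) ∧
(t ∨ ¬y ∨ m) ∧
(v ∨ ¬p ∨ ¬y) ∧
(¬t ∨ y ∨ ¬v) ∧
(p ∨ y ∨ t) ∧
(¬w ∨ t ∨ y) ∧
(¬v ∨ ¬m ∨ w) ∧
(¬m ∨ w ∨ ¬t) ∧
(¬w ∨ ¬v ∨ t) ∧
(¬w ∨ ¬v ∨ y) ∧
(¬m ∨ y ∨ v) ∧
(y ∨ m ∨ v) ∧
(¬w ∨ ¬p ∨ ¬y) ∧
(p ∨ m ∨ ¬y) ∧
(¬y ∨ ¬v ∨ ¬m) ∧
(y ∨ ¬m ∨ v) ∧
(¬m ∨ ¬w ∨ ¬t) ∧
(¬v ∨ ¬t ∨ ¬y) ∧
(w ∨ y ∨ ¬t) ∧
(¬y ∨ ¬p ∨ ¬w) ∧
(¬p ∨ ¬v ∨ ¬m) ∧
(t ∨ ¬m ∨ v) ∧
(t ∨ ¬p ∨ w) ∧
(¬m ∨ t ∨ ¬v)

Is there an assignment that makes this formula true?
No

No, the formula is not satisfiable.

No assignment of truth values to the variables can make all 26 clauses true simultaneously.

The formula is UNSAT (unsatisfiable).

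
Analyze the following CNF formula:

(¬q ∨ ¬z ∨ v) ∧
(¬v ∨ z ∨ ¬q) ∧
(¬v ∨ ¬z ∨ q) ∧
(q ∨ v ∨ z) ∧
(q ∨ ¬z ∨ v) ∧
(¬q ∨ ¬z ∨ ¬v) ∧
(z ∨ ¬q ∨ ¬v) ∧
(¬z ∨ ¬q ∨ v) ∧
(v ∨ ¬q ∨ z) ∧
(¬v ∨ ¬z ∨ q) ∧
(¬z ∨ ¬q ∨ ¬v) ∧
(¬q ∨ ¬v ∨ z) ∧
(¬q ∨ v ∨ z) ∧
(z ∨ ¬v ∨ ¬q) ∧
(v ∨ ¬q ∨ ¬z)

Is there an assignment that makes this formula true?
Yes

Yes, the formula is satisfiable.

One satisfying assignment is: v=True, z=False, q=False

Verification: With this assignment, all 15 clauses evaluate to true.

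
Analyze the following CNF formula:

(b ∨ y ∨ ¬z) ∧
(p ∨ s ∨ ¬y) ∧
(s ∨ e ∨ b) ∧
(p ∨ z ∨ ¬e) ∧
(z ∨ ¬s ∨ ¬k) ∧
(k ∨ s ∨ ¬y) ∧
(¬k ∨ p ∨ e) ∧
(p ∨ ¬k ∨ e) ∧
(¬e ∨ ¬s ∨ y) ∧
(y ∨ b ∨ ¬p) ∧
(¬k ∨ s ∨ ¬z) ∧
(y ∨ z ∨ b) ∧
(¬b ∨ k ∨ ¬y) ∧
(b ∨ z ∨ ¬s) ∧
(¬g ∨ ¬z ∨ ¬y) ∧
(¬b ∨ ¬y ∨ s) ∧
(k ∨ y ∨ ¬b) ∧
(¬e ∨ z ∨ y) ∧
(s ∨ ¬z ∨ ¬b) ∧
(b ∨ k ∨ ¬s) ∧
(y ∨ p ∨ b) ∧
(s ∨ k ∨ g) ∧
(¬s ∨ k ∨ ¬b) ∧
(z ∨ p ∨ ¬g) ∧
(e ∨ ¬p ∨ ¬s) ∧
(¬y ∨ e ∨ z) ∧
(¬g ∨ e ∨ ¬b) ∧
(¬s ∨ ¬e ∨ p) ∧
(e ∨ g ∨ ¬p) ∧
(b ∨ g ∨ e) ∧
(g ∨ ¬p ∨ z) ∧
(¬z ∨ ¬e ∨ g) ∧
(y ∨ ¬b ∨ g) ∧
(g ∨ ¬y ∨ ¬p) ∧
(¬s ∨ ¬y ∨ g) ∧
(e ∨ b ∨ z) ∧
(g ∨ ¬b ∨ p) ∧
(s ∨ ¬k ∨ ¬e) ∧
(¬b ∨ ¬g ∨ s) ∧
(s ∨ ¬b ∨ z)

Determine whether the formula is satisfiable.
No

No, the formula is not satisfiable.

No assignment of truth values to the variables can make all 40 clauses true simultaneously.

The formula is UNSAT (unsatisfiable).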